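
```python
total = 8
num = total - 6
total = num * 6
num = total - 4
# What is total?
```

Trace:
`total = 8` → total = 8
`num = total - 6` → num = 2
`total = num * 6` → total = 12
`num = total - 4` → num = 8
So total = 12

Answer: 12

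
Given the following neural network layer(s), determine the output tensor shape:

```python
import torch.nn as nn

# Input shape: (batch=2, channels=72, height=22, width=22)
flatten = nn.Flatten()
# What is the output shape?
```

Input: (2, 72, 22, 22) -> Output: (2, 34848)

Answer: (2, 34848)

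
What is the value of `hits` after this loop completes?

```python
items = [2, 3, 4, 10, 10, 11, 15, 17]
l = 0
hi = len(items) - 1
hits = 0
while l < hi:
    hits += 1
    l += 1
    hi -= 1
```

Iterations until pointers meet (list length 8)
`hits` takes the values: 0 → 1 → 2 → 3 → 4

Answer: 4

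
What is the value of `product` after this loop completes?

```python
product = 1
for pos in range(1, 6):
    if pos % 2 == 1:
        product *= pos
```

Product of odd numbers 1 to 5
`product` takes the values: 1 → 3 → 15

Answer: 15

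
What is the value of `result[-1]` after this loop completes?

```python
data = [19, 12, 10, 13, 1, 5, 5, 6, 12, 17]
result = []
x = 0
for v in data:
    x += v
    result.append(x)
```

Cumulative sum ends at 100
`result` takes the values: [] → [19] → [19, 31] → [19, 31, 41] → [19, 31, 41, 54] → [19, 31, 41, 54, 55] → [19, 31, 41, 54, 55, 60] → [19, 31, 41, 54, 55, 60, 65] → [19, 31, 41, 54, 55, 60, 65, 71] → [19, 31, 41, 54, 55, 60, 65, 71, 83] → [19, 31, 41, 54, 55, 60, 65, 71, 83, 100]
So `result[-1]` = 100

Answer: 100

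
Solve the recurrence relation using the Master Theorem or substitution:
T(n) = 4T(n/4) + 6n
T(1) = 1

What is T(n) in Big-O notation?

By Master Theorem: a=4, b=4, f(n)=6n. Since log_4(4) = 1 and f(n) = Θ(n^1), Case 2 applies. T(n) = O(n log n).

Answer: O(n log n)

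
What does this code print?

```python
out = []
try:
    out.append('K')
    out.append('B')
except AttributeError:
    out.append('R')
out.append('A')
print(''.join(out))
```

Execution trace: 'K' (try body) → 'B' (try body, no exception) → 'A' (after the try/except). Output: KBA

Answer: KBA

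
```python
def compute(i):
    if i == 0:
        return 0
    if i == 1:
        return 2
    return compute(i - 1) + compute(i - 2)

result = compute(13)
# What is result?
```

Build up from base cases: compute(0)=0, compute(1)=2, compute(2)=2, compute(3)=4, compute(4)=6, compute(5)=10, compute(6)=16, ..., compute(13)=466

Answer: 466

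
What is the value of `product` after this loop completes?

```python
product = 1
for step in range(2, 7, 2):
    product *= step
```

Product of even numbers 2 to 6
`product` takes the values: 1 → 2 → 8 → 48

Answer: 48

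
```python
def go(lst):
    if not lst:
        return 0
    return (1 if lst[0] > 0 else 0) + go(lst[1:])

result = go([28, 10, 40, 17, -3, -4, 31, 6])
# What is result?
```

Count of positive elements in [28, 10, 40, 17, -3, -4, 31, 6] = 6

Answer: 6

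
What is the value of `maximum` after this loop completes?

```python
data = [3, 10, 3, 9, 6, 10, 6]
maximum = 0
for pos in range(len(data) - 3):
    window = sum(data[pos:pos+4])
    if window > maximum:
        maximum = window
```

Max sum of 4-element window in [3, 10, 3, 9, 6, 10, 6]
`maximum` takes the values: 0 → 25 → 28 → 31

Answer: 31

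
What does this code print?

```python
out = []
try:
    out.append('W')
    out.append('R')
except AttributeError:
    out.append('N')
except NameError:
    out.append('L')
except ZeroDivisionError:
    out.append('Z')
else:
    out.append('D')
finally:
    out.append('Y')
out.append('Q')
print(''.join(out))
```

Execution trace: 'W' (try body) → 'R' (try body, no exception) → 'D' (else) → 'Y' (finally) → 'Q' (after the try/except). Output: WRDYQ

Answer: WRDYQ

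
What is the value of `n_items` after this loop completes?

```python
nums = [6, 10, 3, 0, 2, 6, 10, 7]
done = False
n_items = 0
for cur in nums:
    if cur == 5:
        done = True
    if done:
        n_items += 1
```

Count elements after first 5 in [6, 10, 3, 0, 2, 6, 10, 7]
`n_items` takes the values: 0

Answer: 0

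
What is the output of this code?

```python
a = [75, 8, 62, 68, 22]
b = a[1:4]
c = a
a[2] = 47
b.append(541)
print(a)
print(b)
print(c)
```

Key concept: slice vs alias.
Step by step:
`a = [75, 8, 62, 68, 22]` → a = [75, 8, 62, 68, 22]
`b = a[1:4]` → b = [8, 62, 68]
`c = a` → c = [75, 8, 62, 68, 22] (same object as a)
`a[2] = 47` → a = [75, 8, 47, 68, 22] (same object as c); c = [75, 8, 47, 68, 22] (same object as a)
`b.append(541)` → b = [8, 62, 68, 541]
`print(a)` → prints [75, 8, 47, 68, 22]
`print(b)` → prints [8, 62, 68, 541]
`print(c)` → prints [75, 8, 47, 68, 22]

Answer:
[75, 8, 47, 68, 22]
[8, 62, 68, 541]
[75, 8, 47, 68, 22]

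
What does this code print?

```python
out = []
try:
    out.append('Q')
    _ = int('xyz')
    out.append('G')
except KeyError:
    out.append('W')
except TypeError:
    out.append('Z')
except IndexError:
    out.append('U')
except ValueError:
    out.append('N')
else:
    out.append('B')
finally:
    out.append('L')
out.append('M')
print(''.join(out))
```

Execution trace: 'Q' (try body) → 'N' (except ValueError) → 'L' (finally) → 'M' (after the try/except). Output: QNLM

Answer: QNLM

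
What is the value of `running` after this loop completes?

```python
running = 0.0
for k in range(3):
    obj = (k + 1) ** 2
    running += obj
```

Sum of squared losses 1² + 2² + ... + 3²
`running` takes the values: 0.0 → 1.0 → 5.0 → 14.0

Answer: 14.0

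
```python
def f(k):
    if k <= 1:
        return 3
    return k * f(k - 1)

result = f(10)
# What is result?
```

f(10) = 10 * 9 * 8 * 7 * 6 * 5 * 4 * 3 * 2 * 3 = 10886400

Answer: 10886400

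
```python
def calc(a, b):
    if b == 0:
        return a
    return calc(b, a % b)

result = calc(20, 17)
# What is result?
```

calc(20, 17) -> calc(17, 3) -> calc(3, 2) -> calc(2, 1) -> calc(1, 0) -> 1

Answer: 1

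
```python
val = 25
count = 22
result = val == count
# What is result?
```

Trace:
`val = 25` → val = 25
`count = 22` → count = 22
`result = val == count` → result = False
So result = False

Answer: False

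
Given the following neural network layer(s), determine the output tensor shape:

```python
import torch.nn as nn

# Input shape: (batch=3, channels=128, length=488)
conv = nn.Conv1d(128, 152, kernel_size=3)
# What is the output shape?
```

Input: (3, 128, 488) -> Output: (3, 152, 486)

Answer: (3, 152, 486)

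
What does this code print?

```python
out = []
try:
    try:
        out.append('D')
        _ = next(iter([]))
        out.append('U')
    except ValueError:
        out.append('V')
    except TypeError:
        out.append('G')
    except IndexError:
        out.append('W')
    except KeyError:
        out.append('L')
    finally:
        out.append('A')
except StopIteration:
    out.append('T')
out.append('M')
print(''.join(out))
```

Execution trace: 'D' (try body) → 'A' (finally) → 'T' (outer except StopIteration) → 'M' (after the try/except). Output: DATM

Answer: DATM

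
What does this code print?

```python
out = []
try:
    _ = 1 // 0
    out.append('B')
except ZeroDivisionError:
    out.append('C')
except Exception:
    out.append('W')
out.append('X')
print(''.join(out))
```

Execution trace: 'C' (except ZeroDivisionError) → 'X' (after the try/except). Output: CX

Answer: CX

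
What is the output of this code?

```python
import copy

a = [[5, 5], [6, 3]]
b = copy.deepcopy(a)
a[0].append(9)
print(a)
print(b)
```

Key concept: deep copy is fully independent.
Step by step:
`a = [[5, 5], [6, 3]]` → a = [[5, 5], [6, 3]]
`b = copy.deepcopy(a)` → b = [[5, 5], [6, 3]]
`a[0].append(9)` → a = [[5, 5, 9], [6, 3]]
`print(a)` → prints [[5, 5, 9], [6, 3]]
`print(b)` → prints [[5, 5], [6, 3]]

Answer:
[[5, 5, 9], [6, 3]]
[[5, 5], [6, 3]]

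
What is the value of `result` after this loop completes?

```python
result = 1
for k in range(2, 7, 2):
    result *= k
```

Product of even numbers 2 to 6
`result` takes the values: 1 → 2 → 8 → 48

Answer: 48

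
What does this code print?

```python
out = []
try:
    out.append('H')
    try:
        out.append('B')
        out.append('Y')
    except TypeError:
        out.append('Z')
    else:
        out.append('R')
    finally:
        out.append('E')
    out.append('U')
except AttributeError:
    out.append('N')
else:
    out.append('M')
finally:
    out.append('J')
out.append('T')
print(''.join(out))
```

Execution trace: 'H' (try body) → 'B' (inner try body) → 'Y' (inner try body, no exception) → 'R' (inner else) → 'E' (inner finally) → 'U' (try body, no exception) → 'M' (else) → 'J' (finally) → 'T' (after the try/except). Output: HBYREUMJT

Answer: HBYREUMJT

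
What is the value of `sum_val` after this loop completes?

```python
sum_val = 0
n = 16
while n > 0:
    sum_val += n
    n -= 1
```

Sum 16 down to 1
`sum_val` takes the values: 0 → 16 → 31 → 45 → 58 → 70 → 81 → 91 → 100 → 108 → 115 → 121 → 126 → 130 → 133 → 135 → 136

Answer: 136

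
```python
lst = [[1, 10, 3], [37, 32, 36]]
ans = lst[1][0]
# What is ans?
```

Trace:
`lst = [[1, 10, 3], [37, 32, 36]]` → lst = [[1, 10, 3], [37, 32, 36]]
`ans = lst[1][0]` → ans = 37
So ans = 37

Answer: 37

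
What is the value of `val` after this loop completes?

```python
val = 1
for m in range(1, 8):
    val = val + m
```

Start at 1, add 1 through 7
`val` takes the values: 1 → 2 → 4 → 7 → 11 → 16 → 22 → 29

Answer: 29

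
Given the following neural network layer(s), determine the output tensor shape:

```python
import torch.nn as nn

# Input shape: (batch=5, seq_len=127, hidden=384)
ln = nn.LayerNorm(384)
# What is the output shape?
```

Input: (5, 127, 384) -> Output: (5, 127, 384)

Answer: (5, 127, 384)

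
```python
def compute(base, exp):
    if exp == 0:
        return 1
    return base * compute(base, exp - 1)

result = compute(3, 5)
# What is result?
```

compute(3, 5) = 3 * 3 * 3 * 3 * 3 = 243

Answer: 243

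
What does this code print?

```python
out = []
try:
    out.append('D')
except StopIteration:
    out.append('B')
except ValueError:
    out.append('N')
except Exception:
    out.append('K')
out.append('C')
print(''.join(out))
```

Execution trace: 'D' (try body, no exception) → 'C' (after the try/except). Output: DC

Answer: DC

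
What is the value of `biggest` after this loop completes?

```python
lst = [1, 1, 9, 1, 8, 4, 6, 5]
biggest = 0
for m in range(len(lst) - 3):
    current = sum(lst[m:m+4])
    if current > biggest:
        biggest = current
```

Max sum of 4-element window in [1, 1, 9, 1, 8, 4, 6, 5]
`biggest` takes the values: 0 → 12 → 19 → 22 → 23

Answer: 23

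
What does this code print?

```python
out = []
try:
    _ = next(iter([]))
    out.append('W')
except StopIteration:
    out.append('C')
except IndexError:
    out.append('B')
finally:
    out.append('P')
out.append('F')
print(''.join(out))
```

Execution trace: 'C' (except StopIteration) → 'P' (finally) → 'F' (after the try/except). Output: CPF

Answer: CPF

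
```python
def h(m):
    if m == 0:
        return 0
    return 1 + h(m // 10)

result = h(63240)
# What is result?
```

Count of digits of 63240: 5

Answer: 5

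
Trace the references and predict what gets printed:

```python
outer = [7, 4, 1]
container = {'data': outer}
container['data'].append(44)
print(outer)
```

Key concept: dict holds reference to list.
Step by step:
`outer = [7, 4, 1]` → outer = [7, 4, 1]
`container = {'data': outer}` → container = {'data': [7, 4, 1]}
`container['data'].append(44)` → outer = [7, 4, 1, 44]; container = {'data': [7, 4, 1, 44]}
`print(outer)` → prints [7, 4, 1, 44]

Answer: [7, 4, 1, 44]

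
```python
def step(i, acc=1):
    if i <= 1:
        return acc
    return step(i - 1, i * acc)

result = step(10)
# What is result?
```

Accumulator trace (n, acc): (10, 1) -> (9, 10) -> (8, 90) -> (7, 720) -> (6, 5040) -> (5, 30240) -> (4, 151200) -> (3, 604800) -> (2, 1814400) -> (1, 3628800) -> return 3628800

Answer: 3628800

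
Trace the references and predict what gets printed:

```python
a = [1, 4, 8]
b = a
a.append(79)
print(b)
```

Key concept: basic list aliasing.
Step by step:
`a = [1, 4, 8]` → a = [1, 4, 8]
`b = a` → b = [1, 4, 8] (same object as a)
`a.append(79)` → a = [1, 4, 8, 79] (same object as b); b = [1, 4, 8, 79] (same object as a)
`print(b)` → prints [1, 4, 8, 79]

Answer: [1, 4, 8, 79]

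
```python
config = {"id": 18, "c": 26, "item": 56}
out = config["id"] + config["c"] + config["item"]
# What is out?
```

Trace:
`config = {"id": 18, "c": 26, "item": 56}` → config = {'id': 18, 'c': 26, 'item': 56}
`out = config["id"] + config["c"] + config["item"]` → out = 100
So out = 100

Answer: 100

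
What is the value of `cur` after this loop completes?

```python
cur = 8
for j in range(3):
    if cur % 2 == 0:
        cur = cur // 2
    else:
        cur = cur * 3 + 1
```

Collatz-style transformation from 8
`cur` takes the values: 8 → 4 → 2 → 1

Answer: 1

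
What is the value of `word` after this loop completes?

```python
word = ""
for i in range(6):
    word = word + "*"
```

Repeat '*' 6 times
`word` takes the values: "" → "*" → "**" → "***" → "****" → "*****" → "******"

Answer: "******"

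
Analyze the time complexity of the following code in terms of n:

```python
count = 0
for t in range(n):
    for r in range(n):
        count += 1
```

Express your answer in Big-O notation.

Each loop level contributes: n × n. Multiplying the contributions gives O(n^2).

Answer: O(n^2)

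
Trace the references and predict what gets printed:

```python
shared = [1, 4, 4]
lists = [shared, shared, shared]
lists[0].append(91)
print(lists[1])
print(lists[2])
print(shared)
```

Key concept: list of same reference.
Step by step:
`shared = [1, 4, 4]` → shared = [1, 4, 4]
`lists = [shared, shared, shared]` → lists = [[1, 4, 4], [1, 4, 4], [1, 4, 4]]
`lists[0].append(91)` → shared = [1, 4, 4, 91]; lists = [[1, 4, 4, 91], [1, 4, 4, 91], [1, 4, 4, 91]]
`print(lists[1])` → prints [1, 4, 4, 91]
`print(lists[2])` → prints [1, 4, 4, 91]
`print(shared)` → prints [1, 4, 4, 91]

Answer:
[1, 4, 4, 91]
[1, 4, 4, 91]
[1, 4, 4, 91]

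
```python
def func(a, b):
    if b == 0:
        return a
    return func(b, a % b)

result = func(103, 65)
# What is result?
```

func(103, 65) -> func(65, 38) -> func(38, 27) -> func(27, 11) -> func(11, 5) -> func(5, 1) -> func(1, 0) -> 1

Answer: 1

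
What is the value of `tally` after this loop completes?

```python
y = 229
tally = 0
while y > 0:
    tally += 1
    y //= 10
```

Count digits by repeated division by 10
`tally` takes the values: 0 → 1 → 2 → 3

Answer: 3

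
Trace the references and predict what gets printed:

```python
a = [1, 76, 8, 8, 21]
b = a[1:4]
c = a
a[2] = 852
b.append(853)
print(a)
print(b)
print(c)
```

Key concept: slice vs alias.
Step by step:
`a = [1, 76, 8, 8, 21]` → a = [1, 76, 8, 8, 21]
`b = a[1:4]` → b = [76, 8, 8]
`c = a` → c = [1, 76, 8, 8, 21] (same object as a)
`a[2] = 852` → a = [1, 76, 852, 8, 21] (same object as c); c = [1, 76, 852, 8, 21] (same object as a)
`b.append(853)` → b = [76, 8, 8, 853]
`print(a)` → prints [1, 76, 852, 8, 21]
`print(b)` → prints [76, 8, 8, 853]
`print(c)` → prints [1, 76, 852, 8, 21]

Answer:
[1, 76, 852, 8, 21]
[76, 8, 8, 853]
[1, 76, 852, 8, 21]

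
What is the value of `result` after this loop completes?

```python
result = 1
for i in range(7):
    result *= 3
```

3^7 = 2187
`result` takes the values: 1 → 3 → 9 → 27 → 81 → 243 → 729 → 2187

Answer: 2187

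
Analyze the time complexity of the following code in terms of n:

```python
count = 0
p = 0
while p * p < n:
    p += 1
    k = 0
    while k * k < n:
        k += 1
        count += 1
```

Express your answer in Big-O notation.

Each loop level contributes: √n × √n. Multiplying the contributions gives O(n).

Answer: O(n)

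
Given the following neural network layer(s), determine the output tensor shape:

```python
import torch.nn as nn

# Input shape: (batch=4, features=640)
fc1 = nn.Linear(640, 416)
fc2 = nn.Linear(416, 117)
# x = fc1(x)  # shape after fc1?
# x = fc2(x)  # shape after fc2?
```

Input: (4, 640) -> after fc1: (4, 416) -> Output: (4, 117)

Answer: (4, 117)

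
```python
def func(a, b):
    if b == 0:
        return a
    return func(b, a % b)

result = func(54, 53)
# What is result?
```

func(54, 53) -> func(53, 1) -> func(1, 0) -> 1

Answer: 1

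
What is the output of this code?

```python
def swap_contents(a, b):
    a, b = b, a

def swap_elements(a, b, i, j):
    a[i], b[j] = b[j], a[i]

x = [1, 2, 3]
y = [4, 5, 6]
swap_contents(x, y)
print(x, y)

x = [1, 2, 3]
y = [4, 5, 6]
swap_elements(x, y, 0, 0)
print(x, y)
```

Key concept: parameter rebinding vs mutation.
Step by step:
`x = [1, 2, 3]` → x = [1, 2, 3]
`y = [4, 5, 6]` → y = [4, 5, 6]
`swap_contents(x, y)` → no visible change to tracked variables
`print(x, y)` → prints [1, 2, 3] [4, 5, 6]
`x = [1, 2, 3]` → x = [1, 2, 3]
`y = [4, 5, 6]` → y = [4, 5, 6]
`swap_elements(x, y, 0, 0)` → x = [4, 2, 3]; y = [1, 5, 6]
`print(x, y)` → prints [4, 2, 3] [1, 5, 6]

Answer:
[1, 2, 3] [4, 5, 6]
[4, 2, 3] [1, 5, 6]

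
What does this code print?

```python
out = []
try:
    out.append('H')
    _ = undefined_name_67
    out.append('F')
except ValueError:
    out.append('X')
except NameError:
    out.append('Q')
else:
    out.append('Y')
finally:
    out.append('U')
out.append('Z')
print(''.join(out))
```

Execution trace: 'H' (try body) → 'Q' (except NameError) → 'U' (finally) → 'Z' (after the try/except). Output: HQUZ

Answer: HQUZ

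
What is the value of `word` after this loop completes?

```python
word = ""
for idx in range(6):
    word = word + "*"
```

Repeat '*' 6 times
`word` takes the values: "" → "*" → "**" → "***" → "****" → "*****" → "******"

Answer: "******"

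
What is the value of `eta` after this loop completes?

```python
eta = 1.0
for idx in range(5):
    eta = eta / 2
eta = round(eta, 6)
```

Halving LR 5 times: 1 / 2^5
`eta` takes the values: 1.0 → 0.5 → 0.25 → 0.125 → 0.0625 → 0.03125

Answer: 0.03125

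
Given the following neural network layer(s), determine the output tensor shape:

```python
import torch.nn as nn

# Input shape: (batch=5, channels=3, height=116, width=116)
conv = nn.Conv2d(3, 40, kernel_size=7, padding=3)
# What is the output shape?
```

Input: (5, 3, 116, 116) -> Output: (5, 40, 116, 116)

Answer: (5, 40, 116, 116)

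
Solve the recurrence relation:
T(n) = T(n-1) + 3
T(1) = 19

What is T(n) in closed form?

Unrolling: T(n) = T(1) + 3·(n-1) = 19 + 3(n-1) = 3n + 16.

Answer: T(n) = 3n + 16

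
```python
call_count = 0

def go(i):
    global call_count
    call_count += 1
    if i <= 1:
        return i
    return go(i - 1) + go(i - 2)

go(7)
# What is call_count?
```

Calls(i) = 1 + Calls(i-1) + Calls(i-2); Calls(0)=Calls(1)=1. For i=7 this gives 41.

Answer: 41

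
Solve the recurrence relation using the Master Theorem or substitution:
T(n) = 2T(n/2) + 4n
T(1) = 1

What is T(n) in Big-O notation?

By Master Theorem: a=2, b=2, f(n)=4n. Since log_2(2) = 1 and f(n) = Θ(n^1), Case 2 applies. T(n) = O(n log n).

Answer: O(n log n)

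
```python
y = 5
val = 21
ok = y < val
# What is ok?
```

Trace:
`y = 5` → y = 5
`val = 21` → val = 21
`ok = y < val` → ok = True
So ok = True

Answer: True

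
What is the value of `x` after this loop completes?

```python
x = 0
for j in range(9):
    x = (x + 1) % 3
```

Increment mod 3, 9 times = 0
`x` takes the values: 0 → 1 → 2 → 0 → 1 → 2 → 0 → 1 → 2 → 0

Answer: 0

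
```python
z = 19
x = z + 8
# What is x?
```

Trace:
`z = 19` → z = 19
`x = z + 8` → x = 27
So x = 27

Answer: 27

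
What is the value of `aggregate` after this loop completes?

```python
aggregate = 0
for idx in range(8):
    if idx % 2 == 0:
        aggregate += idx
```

Sum of even numbers 0 to 7
`aggregate` takes the values: 0 → 2 → 6 → 12

Answer: 12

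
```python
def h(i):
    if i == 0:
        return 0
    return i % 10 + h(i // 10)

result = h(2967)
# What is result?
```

Sum of digits of 2967: 7 + 6 + 9 + 2 = 24

Answer: 24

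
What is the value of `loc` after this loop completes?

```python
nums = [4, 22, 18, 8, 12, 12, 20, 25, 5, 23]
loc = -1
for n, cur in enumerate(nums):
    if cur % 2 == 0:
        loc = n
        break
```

First even number index in [4, 22, 18, 8, 12, 12, 20, 25, 5, 23]
`loc` takes the values: -1 → 0

Answer: 0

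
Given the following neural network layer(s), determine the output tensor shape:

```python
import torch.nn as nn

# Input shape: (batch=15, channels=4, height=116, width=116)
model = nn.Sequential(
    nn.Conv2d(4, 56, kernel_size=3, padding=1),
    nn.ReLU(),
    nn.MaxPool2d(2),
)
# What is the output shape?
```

Input: (15, 4, 116, 116) -> after Conv2d: (15, 56, 116, 116) -> after ReLU: (15, 56, 116, 116) -> Output: (15, 56, 58, 58)

Answer: (15, 56, 58, 58)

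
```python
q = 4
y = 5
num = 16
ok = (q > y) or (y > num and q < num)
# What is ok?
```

Trace:
`q = 4` → q = 4
`y = 5` → y = 5
`num = 16` → num = 16
`ok = (q > y) or (y > num and q < num)` → ok = False
So ok = False

Answer: False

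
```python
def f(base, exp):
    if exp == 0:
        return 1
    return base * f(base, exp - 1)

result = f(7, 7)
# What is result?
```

f(7, 7) = 7 * 7 * 7 * 7 * 7 * 7 * 7 = 823543

Answer: 823543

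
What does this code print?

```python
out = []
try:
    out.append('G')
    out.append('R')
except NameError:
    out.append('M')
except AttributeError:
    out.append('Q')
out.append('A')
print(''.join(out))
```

Execution trace: 'G' (try body) → 'R' (try body, no exception) → 'A' (after the try/except). Output: GRA

Answer: GRA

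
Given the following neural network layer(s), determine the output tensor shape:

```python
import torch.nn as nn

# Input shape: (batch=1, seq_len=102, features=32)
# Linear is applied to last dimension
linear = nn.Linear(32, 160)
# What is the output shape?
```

Input: (1, 102, 32) -> Output: (1, 102, 160)

Answer: (1, 102, 160)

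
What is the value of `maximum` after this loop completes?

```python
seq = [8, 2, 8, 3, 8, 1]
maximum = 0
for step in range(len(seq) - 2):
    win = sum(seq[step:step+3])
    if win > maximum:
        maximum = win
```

Max sum of 3-element window in [8, 2, 8, 3, 8, 1]
`maximum` takes the values: 0 → 18 → 19

Answer: 19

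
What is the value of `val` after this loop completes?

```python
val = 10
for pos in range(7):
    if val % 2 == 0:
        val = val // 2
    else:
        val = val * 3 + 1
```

Collatz-style transformation from 10
`val` takes the values: 10 → 5 → 16 → 8 → 4 → 2 → 1 → 4

Answer: 4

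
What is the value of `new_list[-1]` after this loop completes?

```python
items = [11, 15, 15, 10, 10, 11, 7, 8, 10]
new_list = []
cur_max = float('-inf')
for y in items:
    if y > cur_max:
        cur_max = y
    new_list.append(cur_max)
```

Running max ends at 15
`new_list` takes the values: [] → [11] → [11, 15] → [11, 15, 15] → [11, 15, 15, 15] → [11, 15, 15, 15, 15] → [11, 15, 15, 15, 15, 15] → [11, 15, 15, 15, 15, 15, 15] → [11, 15, 15, 15, 15, 15, 15, 15] → [11, 15, 15, 15, 15, 15, 15, 15, 15]
So `new_list[-1]` = 15

Answer: 15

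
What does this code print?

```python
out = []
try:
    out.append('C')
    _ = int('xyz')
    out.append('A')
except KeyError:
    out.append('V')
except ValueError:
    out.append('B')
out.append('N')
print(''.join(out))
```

Execution trace: 'C' (try body) → 'B' (except ValueError) → 'N' (after the try/except). Output: CBN

Answer: CBN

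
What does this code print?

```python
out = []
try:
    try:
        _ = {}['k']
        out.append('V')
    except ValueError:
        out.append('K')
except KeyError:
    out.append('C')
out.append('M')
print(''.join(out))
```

Execution trace: 'C' (outer except KeyError) → 'M' (after the try/except). Output: CM

Answer: CM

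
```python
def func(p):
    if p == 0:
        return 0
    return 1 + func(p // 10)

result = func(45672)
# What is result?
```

Count of digits of 45672: 5

Answer: 5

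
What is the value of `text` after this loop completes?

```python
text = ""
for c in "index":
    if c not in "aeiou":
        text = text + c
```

Remove vowels from 'index'
`text` takes the values: "" → "n" → "nd" → "ndx"

Answer: "ndx"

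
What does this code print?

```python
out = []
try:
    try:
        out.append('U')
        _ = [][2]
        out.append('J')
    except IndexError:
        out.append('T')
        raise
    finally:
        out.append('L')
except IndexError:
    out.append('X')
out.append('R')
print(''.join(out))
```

Execution trace: 'U' (inner try body) → 'T' (inner except IndexError) → 'L' (inner finally) → 'X' (outer except IndexError) → 'R' (after the try/except). Output: UTLXR

Answer: UTLXR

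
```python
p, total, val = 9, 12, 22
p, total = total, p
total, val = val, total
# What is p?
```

Trace:
`p, total, val = 9, 12, 22` → p = 9; total = 12; val = 22
`p, total = total, p` → p = 12; total = 9
`total, val = val, total` → total = 22; val = 9
So p = 12

Answer: 12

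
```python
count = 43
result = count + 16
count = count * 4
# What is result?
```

Trace:
`count = 43` → count = 43
`result = count + 16` → result = 59
`count = count * 4` → count = 172
So result = 59

Answer: 59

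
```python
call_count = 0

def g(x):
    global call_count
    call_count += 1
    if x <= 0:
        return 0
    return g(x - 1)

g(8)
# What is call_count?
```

Linear recursion stepping by 1: 9 calls from x=8 down to ≤0.

Answer: 9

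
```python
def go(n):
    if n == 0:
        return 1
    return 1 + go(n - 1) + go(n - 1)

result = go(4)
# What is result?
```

go(n) = 1 + 2·go(n-1), go(0)=1. Closed form: (1+1)·2^4 - 1 = 31.

Answer: 31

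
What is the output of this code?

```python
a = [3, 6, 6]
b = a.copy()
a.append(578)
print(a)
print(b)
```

Key concept: list.copy() creates independent copy.
Step by step:
`a = [3, 6, 6]` → a = [3, 6, 6]
`b = a.copy()` → b = [3, 6, 6]
`a.append(578)` → a = [3, 6, 6, 578]
`print(a)` → prints [3, 6, 6, 578]
`print(b)` → prints [3, 6, 6]

Answer:
[3, 6, 6, 578]
[3, 6, 6]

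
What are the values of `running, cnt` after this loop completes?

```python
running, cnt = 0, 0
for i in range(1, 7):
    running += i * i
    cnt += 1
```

Sum of squares and count
`running, cnt` takes the values: (0, 0) → (1, 0) → (1, 1) → (5, 1) → (5, 2) → (14, 2) → (14, 3) → (30, 3) → (30, 4) → (55, 4) → (55, 5) → (91, 5) → (91, 6)

Answer: 91, 6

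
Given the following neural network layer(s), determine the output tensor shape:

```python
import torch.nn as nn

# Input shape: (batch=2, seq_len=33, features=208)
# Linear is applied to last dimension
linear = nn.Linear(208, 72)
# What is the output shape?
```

Input: (2, 33, 208) -> Output: (2, 33, 72)

Answer: (2, 33, 72)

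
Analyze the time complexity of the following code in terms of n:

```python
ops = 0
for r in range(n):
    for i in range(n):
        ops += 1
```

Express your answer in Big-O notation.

Each loop level contributes: n × n. Multiplying the contributions gives O(n^2).

Answer: O(n^2)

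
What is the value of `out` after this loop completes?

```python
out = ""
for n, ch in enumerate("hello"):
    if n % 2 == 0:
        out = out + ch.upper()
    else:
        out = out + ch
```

Uppercase even positions in 'hello'
`out` takes the values: "" → "H" → "He" → "HeL" → "HeLl" → "HeLlO"

Answer: "HeLlO"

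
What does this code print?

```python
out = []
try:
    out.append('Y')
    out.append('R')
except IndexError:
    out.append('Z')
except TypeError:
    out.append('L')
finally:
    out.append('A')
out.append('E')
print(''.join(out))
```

Execution trace: 'Y' (try body) → 'R' (try body, no exception) → 'A' (finally) → 'E' (after the try/except). Output: YRAE

Answer: YRAE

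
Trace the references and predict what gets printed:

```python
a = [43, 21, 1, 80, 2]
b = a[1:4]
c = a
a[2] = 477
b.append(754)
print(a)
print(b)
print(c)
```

Key concept: slice vs alias.
Step by step:
`a = [43, 21, 1, 80, 2]` → a = [43, 21, 1, 80, 2]
`b = a[1:4]` → b = [21, 1, 80]
`c = a` → c = [43, 21, 1, 80, 2] (same object as a)
`a[2] = 477` → a = [43, 21, 477, 80, 2] (same object as c); c = [43, 21, 477, 80, 2] (same object as a)
`b.append(754)` → b = [21, 1, 80, 754]
`print(a)` → prints [43, 21, 477, 80, 2]
`print(b)` → prints [21, 1, 80, 754]
`print(c)` → prints [43, 21, 477, 80, 2]

Answer:
[43, 21, 477, 80, 2]
[21, 1, 80, 754]
[43, 21, 477, 80, 2]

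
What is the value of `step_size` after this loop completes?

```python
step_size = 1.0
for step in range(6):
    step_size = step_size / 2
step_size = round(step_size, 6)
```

Halving LR 6 times: 1 / 2^6
`step_size` takes the values: 1.0 → 0.5 → 0.25 → 0.125 → 0.0625 → 0.03125 → 0.015625

Answer: 0.015625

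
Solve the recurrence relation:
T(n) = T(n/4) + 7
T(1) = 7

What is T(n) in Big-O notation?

Each step divides n by 4 and adds 7. After log_4(n) steps we reach T(1)=7. So T(n) = 7·log_4(n) + 7 = O(log n).

Answer: O(log n)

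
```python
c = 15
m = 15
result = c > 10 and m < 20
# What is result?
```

Trace:
`c = 15` → c = 15
`m = 15` → m = 15
`result = c > 10 and m < 20` → result = True
So result = True

Answer: True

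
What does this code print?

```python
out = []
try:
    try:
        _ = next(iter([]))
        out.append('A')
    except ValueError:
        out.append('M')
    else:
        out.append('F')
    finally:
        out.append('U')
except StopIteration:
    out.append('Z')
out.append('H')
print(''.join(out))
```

Execution trace: 'U' (finally) → 'Z' (outer except StopIteration) → 'H' (after the try/except). Output: UZH

Answer: UZH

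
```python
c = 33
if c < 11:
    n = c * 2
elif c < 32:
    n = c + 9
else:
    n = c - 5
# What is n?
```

Trace:
`c = 33` → c = 33
`if c < 11: ...` → c < 11 is False, c < 32 is False, take else branch → n = 28
So n = 28

Answer: 28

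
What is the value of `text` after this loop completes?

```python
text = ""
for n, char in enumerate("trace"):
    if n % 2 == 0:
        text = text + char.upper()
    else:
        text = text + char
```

Uppercase even positions in 'trace'
`text` takes the values: "" → "T" → "Tr" → "TrA" → "TrAc" → "TrAcE"

Answer: "TrAcE"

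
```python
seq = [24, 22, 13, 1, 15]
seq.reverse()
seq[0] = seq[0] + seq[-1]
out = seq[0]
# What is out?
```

Trace:
`seq = [24, 22, 13, 1, 15]` → seq = [24, 22, 13, 1, 15]
`seq.reverse()` → seq = [15, 1, 13, 22, 24]
`seq[0] = seq[0] + seq[-1]` → seq = [39, 1, 13, 22, 24]
`out = seq[0]` → out = 39
So out = 39

Answer: 39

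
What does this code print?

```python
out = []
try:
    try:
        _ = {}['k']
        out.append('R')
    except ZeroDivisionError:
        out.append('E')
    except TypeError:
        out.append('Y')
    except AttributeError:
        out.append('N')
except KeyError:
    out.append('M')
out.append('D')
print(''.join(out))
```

Execution trace: 'M' (outer except KeyError) → 'D' (after the try/except). Output: MD

Answer: MD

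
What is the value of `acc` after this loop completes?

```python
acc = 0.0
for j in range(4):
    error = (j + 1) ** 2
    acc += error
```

Sum of squared losses 1² + 2² + ... + 4²
`acc` takes the values: 0.0 → 1.0 → 5.0 → 14.0 → 30.0

Answer: 30.0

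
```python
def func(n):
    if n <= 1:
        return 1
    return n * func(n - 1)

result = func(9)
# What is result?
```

func(9) = 9 * 8 * 7 * 6 * 5 * 4 * 3 * 2 * 1 = 362880

Answer: 362880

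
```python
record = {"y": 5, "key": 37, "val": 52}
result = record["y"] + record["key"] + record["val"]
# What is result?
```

Trace:
`record = {"y": 5, "key": 37, "val": 52}` → record = {'y': 5, 'key': 37, 'val': 52}
`result = record["y"] + record["key"] + record["val"]` → result = 94
So result = 94

Answer: 94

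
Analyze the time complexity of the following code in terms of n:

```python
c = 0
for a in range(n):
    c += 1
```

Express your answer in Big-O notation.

Each loop level contributes: n. Multiplying the contributions gives O(n).

Answer: O(n)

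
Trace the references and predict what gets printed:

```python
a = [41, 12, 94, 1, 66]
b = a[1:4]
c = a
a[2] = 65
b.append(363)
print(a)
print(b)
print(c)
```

Key concept: slice vs alias.
Step by step:
`a = [41, 12, 94, 1, 66]` → a = [41, 12, 94, 1, 66]
`b = a[1:4]` → b = [12, 94, 1]
`c = a` → c = [41, 12, 94, 1, 66] (same object as a)
`a[2] = 65` → a = [41, 12, 65, 1, 66] (same object as c); c = [41, 12, 65, 1, 66] (same object as a)
`b.append(363)` → b = [12, 94, 1, 363]
`print(a)` → prints [41, 12, 65, 1, 66]
`print(b)` → prints [12, 94, 1, 363]
`print(c)` → prints [41, 12, 65, 1, 66]

Answer:
[41, 12, 65, 1, 66]
[12, 94, 1, 363]
[41, 12, 65, 1, 66]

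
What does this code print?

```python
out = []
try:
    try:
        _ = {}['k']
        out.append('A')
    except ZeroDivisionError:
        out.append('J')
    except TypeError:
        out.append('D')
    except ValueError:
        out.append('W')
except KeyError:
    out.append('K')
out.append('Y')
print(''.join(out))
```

Execution trace: 'K' (outer except KeyError) → 'Y' (after the try/except). Output: KY

Answer: KY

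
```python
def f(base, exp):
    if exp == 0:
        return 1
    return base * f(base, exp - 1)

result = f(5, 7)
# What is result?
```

f(5, 7) = 5 * 5 * 5 * 5 * 5 * 5 * 5 = 78125

Answer: 78125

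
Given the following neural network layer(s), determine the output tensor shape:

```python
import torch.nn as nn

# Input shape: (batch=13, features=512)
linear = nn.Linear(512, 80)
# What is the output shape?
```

Input: (13, 512) -> Output: (13, 80)

Answer: (13, 80)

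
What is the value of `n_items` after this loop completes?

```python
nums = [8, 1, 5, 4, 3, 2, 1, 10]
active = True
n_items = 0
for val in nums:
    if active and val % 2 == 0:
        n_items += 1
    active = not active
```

Count even values at even positions
`n_items` takes the values: 0 → 1

Answer: 1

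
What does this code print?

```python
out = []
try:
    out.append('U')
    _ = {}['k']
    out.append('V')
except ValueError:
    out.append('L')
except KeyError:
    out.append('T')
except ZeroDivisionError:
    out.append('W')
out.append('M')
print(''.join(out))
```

Execution trace: 'U' (try body) → 'T' (except KeyError) → 'M' (after the try/except). Output: UTM

Answer: UTM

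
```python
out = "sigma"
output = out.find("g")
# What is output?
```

Trace:
`out = "sigma"` → out = 'sigma'
`output = out.find("g")` → output = 2
So output = 2

Answer: 2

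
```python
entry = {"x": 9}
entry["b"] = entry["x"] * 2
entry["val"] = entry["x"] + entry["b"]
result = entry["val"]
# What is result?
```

Trace:
`entry = {"x": 9}` → entry = {'x': 9}
`entry["b"] = entry["x"] * 2` → entry = {'x': 9, 'b': 18}
`entry["val"] = entry["x"] + entry["b"]` → entry = {'x': 9, 'b': 18, 'val': 27}
`result = entry["val"]` → result = 27
So result = 27

Answer: 27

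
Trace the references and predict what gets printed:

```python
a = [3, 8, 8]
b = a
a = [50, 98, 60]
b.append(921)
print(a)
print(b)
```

Key concept: rebinding vs mutation: a is rebound to a new list, b still points at the original.
Step by step:
`a = [3, 8, 8]` → a = [3, 8, 8]
`b = a` → b = [3, 8, 8] (same object as a)
`a = [50, 98, 60]` → a = [50, 98, 60]
`b.append(921)` → b = [3, 8, 8, 921]
`print(a)` → prints [50, 98, 60]
`print(b)` → prints [3, 8, 8, 921]

Answer:
[50, 98, 60]
[3, 8, 8, 921]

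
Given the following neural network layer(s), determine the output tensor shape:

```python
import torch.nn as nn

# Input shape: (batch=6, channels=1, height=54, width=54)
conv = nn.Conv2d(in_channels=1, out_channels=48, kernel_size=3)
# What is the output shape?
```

Input: (6, 1, 54, 54) -> Output: (6, 48, 52, 52)

Answer: (6, 48, 52, 52)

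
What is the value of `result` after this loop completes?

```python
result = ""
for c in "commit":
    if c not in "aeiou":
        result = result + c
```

Remove vowels from 'commit'
`result` takes the values: "" → "c" → "cm" → "cmm" → "cmmt"

Answer: "cmmt"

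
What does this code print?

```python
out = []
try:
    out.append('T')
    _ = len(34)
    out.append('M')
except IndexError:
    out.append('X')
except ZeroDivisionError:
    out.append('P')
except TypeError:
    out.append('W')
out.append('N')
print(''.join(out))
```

Execution trace: 'T' (try body) → 'W' (except TypeError) → 'N' (after the try/except). Output: TWN

Answer: TWN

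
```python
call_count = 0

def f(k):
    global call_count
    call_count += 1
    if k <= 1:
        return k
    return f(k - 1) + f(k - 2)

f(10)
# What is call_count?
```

Calls(k) = 1 + Calls(k-1) + Calls(k-2); Calls(0)=Calls(1)=1. For k=10 this gives 177.

Answer: 177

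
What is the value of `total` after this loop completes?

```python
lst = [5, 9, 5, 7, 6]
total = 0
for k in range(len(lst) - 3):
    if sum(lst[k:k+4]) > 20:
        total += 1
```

Count windows with sum > 20
`total` takes the values: 0 → 1 → 2

Answer: 2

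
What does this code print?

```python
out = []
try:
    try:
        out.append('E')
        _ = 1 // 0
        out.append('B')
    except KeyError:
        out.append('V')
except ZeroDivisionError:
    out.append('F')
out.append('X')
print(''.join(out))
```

Execution trace: 'E' (try body) → 'F' (outer except ZeroDivisionError) → 'X' (after the try/except). Output: EFX

Answer: EFX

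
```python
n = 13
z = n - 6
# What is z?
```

Trace:
`n = 13` → n = 13
`z = n - 6` → z = 7
So z = 7

Answer: 7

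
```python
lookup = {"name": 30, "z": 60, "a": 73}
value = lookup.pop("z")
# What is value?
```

Trace:
`lookup = {"name": 30, "z": 60, "a": 73}` → lookup = {'name': 30, 'z': 60, 'a': 73}
`value = lookup.pop("z")` → lookup = {'name': 30, 'a': 73}; value = 60
So value = 60

Answer: 60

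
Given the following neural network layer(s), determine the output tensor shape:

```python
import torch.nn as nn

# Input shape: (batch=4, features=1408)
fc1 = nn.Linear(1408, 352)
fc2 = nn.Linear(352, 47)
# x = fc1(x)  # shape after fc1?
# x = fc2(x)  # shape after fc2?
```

Input: (4, 1408) -> after fc1: (4, 352) -> Output: (4, 47)

Answer: (4, 47)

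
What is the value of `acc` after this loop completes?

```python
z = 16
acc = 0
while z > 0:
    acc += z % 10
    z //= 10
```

Sum digits of 16
`acc` takes the values: 0 → 6 → 7

Answer: 7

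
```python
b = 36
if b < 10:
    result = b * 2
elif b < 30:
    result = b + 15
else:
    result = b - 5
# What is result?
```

Trace:
`b = 36` → b = 36
`if b < 10: ...` → b < 10 is False, b < 30 is False, take else branch → result = 31
So result = 31

Answer: 31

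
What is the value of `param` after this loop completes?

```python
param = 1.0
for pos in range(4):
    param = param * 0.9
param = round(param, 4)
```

Exponential decay: 1.0 * 0.9^4
`param` takes the values: 1.0 → 0.9 → 0.81 → 0.729 → 0.6561

Answer: 0.6561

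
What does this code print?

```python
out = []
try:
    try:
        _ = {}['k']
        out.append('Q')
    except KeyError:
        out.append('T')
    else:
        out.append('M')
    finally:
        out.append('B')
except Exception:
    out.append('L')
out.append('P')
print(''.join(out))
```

Execution trace: 'T' (inner except KeyError) → 'B' (inner finally) → 'P' (after the try/except). Output: TBP

Answer: TBP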